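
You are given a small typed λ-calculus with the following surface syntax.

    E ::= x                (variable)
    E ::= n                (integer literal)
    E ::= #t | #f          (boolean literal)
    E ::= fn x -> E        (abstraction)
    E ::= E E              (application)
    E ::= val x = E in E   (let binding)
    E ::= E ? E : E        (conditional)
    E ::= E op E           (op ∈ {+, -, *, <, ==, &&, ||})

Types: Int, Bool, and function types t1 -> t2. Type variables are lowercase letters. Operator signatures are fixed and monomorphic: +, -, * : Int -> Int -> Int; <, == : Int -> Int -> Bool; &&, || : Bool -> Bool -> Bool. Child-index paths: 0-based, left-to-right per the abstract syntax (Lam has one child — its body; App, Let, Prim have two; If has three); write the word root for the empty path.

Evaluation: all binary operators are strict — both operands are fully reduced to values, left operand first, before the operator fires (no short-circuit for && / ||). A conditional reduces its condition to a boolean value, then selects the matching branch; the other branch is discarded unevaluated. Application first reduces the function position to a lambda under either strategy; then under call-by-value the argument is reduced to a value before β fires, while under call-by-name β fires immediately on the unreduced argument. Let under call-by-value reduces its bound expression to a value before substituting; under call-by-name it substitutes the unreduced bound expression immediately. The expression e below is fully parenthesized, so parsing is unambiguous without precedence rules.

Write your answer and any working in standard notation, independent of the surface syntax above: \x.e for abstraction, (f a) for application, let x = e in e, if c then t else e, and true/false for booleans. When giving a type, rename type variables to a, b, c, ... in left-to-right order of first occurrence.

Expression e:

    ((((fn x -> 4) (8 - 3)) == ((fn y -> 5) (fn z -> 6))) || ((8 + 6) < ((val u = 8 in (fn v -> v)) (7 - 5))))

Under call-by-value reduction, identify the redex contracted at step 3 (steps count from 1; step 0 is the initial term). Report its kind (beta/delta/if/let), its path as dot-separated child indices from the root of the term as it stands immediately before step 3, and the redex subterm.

Answer: beta at 0.1 : ((\y.5) (\z.6))

Derivation:
step 0: ((((\x.4) (8 - 3)) == ((\y.5) (\z.6))) || ((8 + 6) < ((let u = 8 in (\v.v)) (7 - 5))))
step 1: [delta@0.0.1] ((((\x.4) 5) == ((\y.5) (\z.6))) || ((8 + 6) < ((let u = 8 in (\v.v)) (7 - 5))))
step 2: [beta@0.0] ((4 == ((\y.5) (\z.6))) || ((8 + 6) < ((let u = 8 in (\v.v)) (7 - 5))))
step 3: [beta@0.1] ((4 == 5) || ((8 + 6) < ((let u = 8 in (\v.v)) (7 - 5))))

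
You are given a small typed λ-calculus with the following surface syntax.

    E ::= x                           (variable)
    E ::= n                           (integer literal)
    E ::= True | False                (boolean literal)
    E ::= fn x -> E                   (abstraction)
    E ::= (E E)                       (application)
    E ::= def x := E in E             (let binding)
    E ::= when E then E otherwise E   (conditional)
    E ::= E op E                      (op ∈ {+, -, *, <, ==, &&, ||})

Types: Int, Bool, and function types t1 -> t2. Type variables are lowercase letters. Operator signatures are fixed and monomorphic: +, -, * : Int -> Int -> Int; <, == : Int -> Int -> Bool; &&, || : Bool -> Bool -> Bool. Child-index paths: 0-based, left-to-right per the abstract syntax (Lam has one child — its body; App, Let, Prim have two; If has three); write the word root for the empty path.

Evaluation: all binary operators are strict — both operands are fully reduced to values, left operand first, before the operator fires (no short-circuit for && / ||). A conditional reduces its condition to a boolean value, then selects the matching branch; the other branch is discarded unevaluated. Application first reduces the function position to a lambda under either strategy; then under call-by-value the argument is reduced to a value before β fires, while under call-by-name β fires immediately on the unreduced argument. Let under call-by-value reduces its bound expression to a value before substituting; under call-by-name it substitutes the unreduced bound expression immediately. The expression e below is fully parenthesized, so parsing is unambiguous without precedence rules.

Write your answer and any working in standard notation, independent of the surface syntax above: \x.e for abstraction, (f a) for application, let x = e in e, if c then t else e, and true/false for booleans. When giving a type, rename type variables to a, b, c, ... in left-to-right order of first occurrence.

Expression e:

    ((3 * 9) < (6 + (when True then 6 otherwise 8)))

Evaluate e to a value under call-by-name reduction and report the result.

Working:
step 0: ((3 * 9) < (6 + (if true then 6 else 8)))
step 1: [delta@0] (27 < (6 + (if true then 6 else 8)))
step 2: [if@1.1] (27 < (6 + 6))
step 3: [delta@1] (27 < 12)
step 4: [delta@root] false

Answer: false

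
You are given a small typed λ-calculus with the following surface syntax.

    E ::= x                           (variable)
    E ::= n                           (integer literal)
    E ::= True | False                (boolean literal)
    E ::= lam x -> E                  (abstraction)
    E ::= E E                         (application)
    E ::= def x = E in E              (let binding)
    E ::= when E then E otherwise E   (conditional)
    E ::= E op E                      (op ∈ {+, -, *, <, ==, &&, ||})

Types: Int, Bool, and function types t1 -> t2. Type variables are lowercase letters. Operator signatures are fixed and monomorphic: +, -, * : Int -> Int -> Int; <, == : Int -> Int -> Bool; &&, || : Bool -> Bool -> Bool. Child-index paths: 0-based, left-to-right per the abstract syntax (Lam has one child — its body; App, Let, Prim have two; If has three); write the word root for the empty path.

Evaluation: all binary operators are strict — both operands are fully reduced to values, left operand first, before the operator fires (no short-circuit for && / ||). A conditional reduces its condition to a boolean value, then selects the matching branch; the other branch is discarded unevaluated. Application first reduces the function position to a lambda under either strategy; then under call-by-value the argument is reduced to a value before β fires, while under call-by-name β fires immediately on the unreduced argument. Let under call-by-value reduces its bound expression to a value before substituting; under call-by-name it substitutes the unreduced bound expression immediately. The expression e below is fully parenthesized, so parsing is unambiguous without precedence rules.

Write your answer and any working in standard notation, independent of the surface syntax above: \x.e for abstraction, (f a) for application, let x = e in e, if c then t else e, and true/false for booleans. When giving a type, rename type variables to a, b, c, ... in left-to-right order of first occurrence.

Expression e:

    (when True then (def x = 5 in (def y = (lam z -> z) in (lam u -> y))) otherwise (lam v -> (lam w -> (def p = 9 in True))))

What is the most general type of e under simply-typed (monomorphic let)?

Answer: a -> Bool -> Bool

Trace:
  unify Bool ~ Bool
let x : Int
z : a
\z._ : a -> a
let y : a -> a
y : a -> a
\u._ : b -> a -> a
let p : Int
\w._ : d -> Bool
\v._ : c -> d -> Bool
  unify b -> a -> a ~ c -> d -> Bool
  unify b ~ c
  unify a -> a ~ d -> Bool
  unify a ~ d
  unify d ~ Bool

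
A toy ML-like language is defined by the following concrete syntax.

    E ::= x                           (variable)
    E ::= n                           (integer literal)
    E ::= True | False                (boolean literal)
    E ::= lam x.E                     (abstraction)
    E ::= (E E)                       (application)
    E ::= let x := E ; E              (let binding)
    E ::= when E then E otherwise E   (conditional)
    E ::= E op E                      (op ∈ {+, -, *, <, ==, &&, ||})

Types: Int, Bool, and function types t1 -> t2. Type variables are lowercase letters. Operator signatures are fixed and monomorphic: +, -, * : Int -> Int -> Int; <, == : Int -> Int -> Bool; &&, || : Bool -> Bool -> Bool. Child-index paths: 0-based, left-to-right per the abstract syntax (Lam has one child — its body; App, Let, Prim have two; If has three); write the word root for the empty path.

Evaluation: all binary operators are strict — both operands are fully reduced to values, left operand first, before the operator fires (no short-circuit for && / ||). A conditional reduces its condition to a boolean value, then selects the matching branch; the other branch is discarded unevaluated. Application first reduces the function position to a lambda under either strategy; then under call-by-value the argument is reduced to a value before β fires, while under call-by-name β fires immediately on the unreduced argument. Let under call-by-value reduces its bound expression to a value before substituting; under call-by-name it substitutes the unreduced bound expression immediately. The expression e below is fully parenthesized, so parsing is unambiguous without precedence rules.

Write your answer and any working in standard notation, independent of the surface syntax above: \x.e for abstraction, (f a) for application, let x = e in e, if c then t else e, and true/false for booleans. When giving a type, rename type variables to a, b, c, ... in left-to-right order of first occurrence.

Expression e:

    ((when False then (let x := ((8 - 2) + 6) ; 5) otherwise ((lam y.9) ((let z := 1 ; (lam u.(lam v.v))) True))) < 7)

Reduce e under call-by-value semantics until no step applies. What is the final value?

Answer: false

Trace:
step 0: ((if false then (let x = ((8 - 2) + 6) in 5) else ((\y.9) ((let z = 1 in (\u.(\v.v))) true))) < 7)
step 1: [if@0] (((\y.9) ((let z = 1 in (\u.(\v.v))) true)) < 7)
step 2: [let@0.1.0] (((\y.9) ((\u.(\v.v)) true)) < 7)
step 3: [beta@0.1] (((\y.9) (\v.v)) < 7)
step 4: [beta@0] (9 < 7)
step 5: [delta@root] false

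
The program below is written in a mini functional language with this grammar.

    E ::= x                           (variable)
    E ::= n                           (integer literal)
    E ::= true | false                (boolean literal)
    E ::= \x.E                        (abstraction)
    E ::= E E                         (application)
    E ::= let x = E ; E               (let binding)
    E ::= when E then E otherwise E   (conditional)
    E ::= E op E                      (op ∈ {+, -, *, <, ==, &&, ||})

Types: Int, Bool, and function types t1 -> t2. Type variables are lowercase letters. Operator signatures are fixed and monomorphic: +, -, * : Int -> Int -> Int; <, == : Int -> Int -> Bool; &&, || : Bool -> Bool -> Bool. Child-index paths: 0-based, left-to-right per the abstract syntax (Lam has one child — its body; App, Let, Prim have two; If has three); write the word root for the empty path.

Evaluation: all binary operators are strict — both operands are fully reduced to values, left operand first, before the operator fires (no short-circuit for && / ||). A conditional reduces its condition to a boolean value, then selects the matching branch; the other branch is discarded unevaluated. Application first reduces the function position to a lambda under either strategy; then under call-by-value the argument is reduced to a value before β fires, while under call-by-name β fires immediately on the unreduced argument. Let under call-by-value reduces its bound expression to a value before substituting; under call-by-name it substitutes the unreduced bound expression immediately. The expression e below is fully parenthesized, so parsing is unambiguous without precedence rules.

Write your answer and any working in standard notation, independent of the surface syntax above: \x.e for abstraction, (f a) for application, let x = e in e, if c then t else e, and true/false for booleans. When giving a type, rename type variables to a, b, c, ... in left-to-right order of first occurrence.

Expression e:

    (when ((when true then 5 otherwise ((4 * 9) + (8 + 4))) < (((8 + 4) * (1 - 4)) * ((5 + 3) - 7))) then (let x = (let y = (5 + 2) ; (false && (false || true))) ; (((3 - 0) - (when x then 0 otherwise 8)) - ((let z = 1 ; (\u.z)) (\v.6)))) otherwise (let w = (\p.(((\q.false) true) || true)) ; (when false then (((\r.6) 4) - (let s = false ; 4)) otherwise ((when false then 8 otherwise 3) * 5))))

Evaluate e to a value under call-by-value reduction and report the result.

Working:
step 0: (if ((if true then 5 else ((4 * 9) + (8 + 4))) < (((8 + 4) * (1 - 4)) * ((5 + 3) - 7))) then (let x = (let y = (5 + 2) in (false && (false || true))) in (((3 - 0) - (if x then 0 else 8)) - ((let z = 1 in (\u.z)) (\v.6)))) else (let w = (\p.(((\q.false) true) || true)) in (if false then (((\r.6) 4) - (let s = false in 4)) else ((if false then 8 else 3) * 5))))
step 1: [if@0.0] (if (5 < (((8 + 4) * (1 - 4)) * ((5 + 3) - 7))) then (let x = (let y = (5 + 2) in (false && (false || true))) in (((3 - 0) - (if x then 0 else 8)) - ((let z = 1 in (\u.z)) (\v.6)))) else (let w = (\p.(((\q.false) true) || true)) in (if false then (((\r.6) 4) - (let s = false in 4)) else ((if false then 8 else 3) * 5))))
step 2: [delta@0.1.0.0] (if (5 < ((12 * (1 - 4)) * ((5 + 3) - 7))) then (let x = (let y = (5 + 2) in (false && (false || true))) in (((3 - 0) - (if x then 0 else 8)) - ((let z = 1 in (\u.z)) (\v.6)))) else (let w = (\p.(((\q.false) true) || true)) in (if false then (((\r.6) 4) - (let s = false in 4)) else ((if false then 8 else 3) * 5))))
step 3: [delta@0.1.0.1] (if (5 < ((12 * -3) * ((5 + 3) - 7))) then (let x = (let y = (5 + 2) in (false && (false || true))) in (((3 - 0) - (if x then 0 else 8)) - ((let z = 1 in (\u.z)) (\v.6)))) else (let w = (\p.(((\q.false) true) || true)) in (if false then (((\r.6) 4) - (let s = false in 4)) else ((if false then 8 else 3) * 5))))
step 4: [delta@0.1.0] (if (5 < (-36 * ((5 + 3) - 7))) then (let x = (let y = (5 + 2) in (false && (false || true))) in (((3 - 0) - (if x then 0 else 8)) - ((let z = 1 in (\u.z)) (\v.6)))) else (let w = (\p.(((\q.false) true) || true)) in (if false then (((\r.6) 4) - (let s = false in 4)) else ((if false then 8 else 3) * 5))))
step 5: [delta@0.1.1.0] (if (5 < (-36 * (8 - 7))) then (let x = (let y = (5 + 2) in (false && (false || true))) in (((3 - 0) - (if x then 0 else 8)) - ((let z = 1 in (\u.z)) (\v.6)))) else (let w = (\p.(((\q.false) true) || true)) in (if false then (((\r.6) 4) - (let s = false in 4)) else ((if false then 8 else 3) * 5))))
step 6: [delta@0.1.1] (if (5 < (-36 * 1)) then (let x = (let y = (5 + 2) in (false && (false || true))) in (((3 - 0) - (if x then 0 else 8)) - ((let z = 1 in (\u.z)) (\v.6)))) else (let w = (\p.(((\q.false) true) || true)) in (if false then (((\r.6) 4) - (let s = false in 4)) else ((if false then 8 else 3) * 5))))
step 7: [delta@0.1] (if (5 < -36) then (let x = (let y = (5 + 2) in (false && (false || true))) in (((3 - 0) - (if x then 0 else 8)) - ((let z = 1 in (\u.z)) (\v.6)))) else (let w = (\p.(((\q.false) true) || true)) in (if false then (((\r.6) 4) - (let s = false in 4)) else ((if false then 8 else 3) * 5))))
step 8: [delta@0] (if false then (let x = (let y = (5 + 2) in (false && (false || true))) in (((3 - 0) - (if x then 0 else 8)) - ((let z = 1 in (\u.z)) (\v.6)))) else (let w = (\p.(((\q.false) true) || true)) in (if false then (((\r.6) 4) - (let s = false in 4)) else ((if false then 8 else 3) * 5))))
step 9: [if@root] (let w = (\p.(((\q.false) true) || true)) in (if false then (((\r.6) 4) - (let s = false in 4)) else ((if false then 8 else 3) * 5)))
step 10: [let@root] (if false then (((\r.6) 4) - (let s = false in 4)) else ((if false then 8 else 3) * 5))
step 11: [if@root] ((if false then 8 else 3) * 5)
step 12: [if@0] (3 * 5)
step 13: [delta@root] 15

Answer: 15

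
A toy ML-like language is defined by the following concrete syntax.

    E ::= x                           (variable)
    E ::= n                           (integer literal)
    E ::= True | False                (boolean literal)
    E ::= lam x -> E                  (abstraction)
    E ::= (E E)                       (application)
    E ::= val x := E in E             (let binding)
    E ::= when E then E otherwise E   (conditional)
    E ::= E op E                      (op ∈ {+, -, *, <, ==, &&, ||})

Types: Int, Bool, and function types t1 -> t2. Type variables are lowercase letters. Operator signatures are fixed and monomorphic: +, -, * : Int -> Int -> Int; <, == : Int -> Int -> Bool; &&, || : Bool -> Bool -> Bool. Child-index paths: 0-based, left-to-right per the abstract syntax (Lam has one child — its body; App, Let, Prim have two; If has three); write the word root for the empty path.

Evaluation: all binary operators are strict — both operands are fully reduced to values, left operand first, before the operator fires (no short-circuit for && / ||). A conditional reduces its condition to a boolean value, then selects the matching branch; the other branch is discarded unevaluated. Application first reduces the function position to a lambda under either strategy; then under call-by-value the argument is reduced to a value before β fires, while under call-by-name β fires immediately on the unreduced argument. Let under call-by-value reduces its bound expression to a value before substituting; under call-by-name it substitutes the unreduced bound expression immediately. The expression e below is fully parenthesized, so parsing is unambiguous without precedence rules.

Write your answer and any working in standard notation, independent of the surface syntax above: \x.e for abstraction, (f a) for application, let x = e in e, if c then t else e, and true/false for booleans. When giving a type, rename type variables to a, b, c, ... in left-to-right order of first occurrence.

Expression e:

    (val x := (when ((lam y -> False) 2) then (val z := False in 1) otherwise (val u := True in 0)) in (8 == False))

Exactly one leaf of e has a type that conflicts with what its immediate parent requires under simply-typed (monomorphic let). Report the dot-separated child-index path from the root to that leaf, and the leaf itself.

Answer: 1.1 : false

Working:
\y._ : a -> Bool
  unify a -> Bool ~ Int -> b
  unify a ~ Int
  unify Bool ~ b
_ _ : Bool
  unify Bool ~ Bool
let z : Bool
let u : Bool
  unify Int ~ Int
let x : Int
  unify Int ~ Int
  unify Bool ~ Int
  FAIL: mismatch Bool ~ Int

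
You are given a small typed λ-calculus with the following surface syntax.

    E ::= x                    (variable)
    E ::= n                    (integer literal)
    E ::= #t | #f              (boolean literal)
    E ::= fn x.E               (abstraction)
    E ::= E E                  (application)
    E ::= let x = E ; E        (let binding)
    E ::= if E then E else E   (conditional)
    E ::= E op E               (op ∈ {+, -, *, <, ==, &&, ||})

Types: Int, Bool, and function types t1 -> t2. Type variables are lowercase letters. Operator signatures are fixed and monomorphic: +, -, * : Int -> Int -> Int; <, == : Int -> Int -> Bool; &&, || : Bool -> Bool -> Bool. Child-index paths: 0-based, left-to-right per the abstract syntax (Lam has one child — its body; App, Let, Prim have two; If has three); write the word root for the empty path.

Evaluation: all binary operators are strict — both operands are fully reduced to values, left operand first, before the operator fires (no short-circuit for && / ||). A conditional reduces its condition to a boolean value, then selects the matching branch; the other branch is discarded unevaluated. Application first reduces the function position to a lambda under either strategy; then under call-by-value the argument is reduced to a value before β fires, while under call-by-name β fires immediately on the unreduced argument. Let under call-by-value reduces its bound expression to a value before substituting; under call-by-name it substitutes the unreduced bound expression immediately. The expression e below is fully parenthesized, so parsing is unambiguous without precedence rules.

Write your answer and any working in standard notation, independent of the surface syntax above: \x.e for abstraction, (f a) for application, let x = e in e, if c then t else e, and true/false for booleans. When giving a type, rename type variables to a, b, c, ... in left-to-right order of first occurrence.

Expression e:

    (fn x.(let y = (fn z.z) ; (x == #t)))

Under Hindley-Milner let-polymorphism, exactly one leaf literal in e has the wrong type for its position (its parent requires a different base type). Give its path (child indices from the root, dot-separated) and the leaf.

Answer: 0.1.1 : true

Working:
z : b
\z._ : b -> b
let y : forall. b -> b
x : a
  unify a ~ Int
  unify Bool ~ Int
  FAIL: mismatch Bool ~ Int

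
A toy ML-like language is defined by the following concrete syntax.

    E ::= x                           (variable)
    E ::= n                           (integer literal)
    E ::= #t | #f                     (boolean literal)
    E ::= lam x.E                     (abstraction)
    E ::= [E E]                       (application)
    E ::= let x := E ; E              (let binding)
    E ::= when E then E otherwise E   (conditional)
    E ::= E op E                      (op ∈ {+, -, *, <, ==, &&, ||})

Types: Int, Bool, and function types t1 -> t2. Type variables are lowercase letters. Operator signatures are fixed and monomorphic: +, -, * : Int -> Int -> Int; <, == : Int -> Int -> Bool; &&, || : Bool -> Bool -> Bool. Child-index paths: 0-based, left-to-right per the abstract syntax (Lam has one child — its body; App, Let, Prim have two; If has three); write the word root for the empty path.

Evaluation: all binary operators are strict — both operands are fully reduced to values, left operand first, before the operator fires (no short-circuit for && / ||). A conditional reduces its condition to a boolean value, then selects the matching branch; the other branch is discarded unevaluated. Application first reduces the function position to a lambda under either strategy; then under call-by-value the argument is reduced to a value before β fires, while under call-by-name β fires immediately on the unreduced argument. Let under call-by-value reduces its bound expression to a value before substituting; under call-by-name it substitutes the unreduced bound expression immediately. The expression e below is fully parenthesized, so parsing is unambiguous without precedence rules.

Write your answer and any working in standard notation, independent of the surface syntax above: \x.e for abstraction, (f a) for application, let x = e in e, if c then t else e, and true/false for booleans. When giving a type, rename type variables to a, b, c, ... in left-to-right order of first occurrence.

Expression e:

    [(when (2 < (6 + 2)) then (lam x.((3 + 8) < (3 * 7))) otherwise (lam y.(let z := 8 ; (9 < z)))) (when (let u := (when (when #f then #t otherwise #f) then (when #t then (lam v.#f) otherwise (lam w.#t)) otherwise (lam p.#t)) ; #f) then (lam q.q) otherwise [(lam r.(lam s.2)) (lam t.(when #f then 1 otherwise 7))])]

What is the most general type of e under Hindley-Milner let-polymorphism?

Answer: Bool

Trace:
  unify Int ~ Int
  unify Int ~ Int
  unify Int ~ Int
  unify Int ~ Int
  unify Bool ~ Bool
  unify Int ~ Int
  unify Int ~ Int
  unify Int ~ Int
  unify Int ~ Int
  unify Int ~ Int
  unify Int ~ Int
\x._ : a -> Bool
let z : Int
  unify Int ~ Int
z : Int
  unify Int ~ Int
\y._ : b -> Bool
  unify a -> Bool ~ b -> Bool
  unify a ~ b
  unify Bool ~ Bool
  unify Bool ~ Bool
  unify Bool ~ Bool
  unify Bool ~ Bool
  unify Bool ~ Bool
\v._ : c -> Bool
\w._ : d -> Bool
  unify c -> Bool ~ d -> Bool
  unify c ~ d
  unify Bool ~ Bool
\p._ : e -> Bool
  unify d -> Bool ~ e -> Bool
  unify d ~ e
  unify Bool ~ Bool
let u : forall. e -> Bool
  unify Bool ~ Bool
q : f
\q._ : f -> f
\s._ : h -> Int
\r._ : g -> h -> Int
  unify Bool ~ Bool
  unify Int ~ Int
\t._ : i -> Int
  unify g -> h -> Int ~ (i -> Int) -> j
  unify g ~ i -> Int
  unify h -> Int ~ j
_ _ : h -> Int
  unify f -> f ~ h -> Int
  unify f ~ h
  unify h ~ Int
  unify b -> Bool ~ (Int -> Int) -> k
  unify b ~ Int -> Int
  unify Bool ~ k
_ _ : Bool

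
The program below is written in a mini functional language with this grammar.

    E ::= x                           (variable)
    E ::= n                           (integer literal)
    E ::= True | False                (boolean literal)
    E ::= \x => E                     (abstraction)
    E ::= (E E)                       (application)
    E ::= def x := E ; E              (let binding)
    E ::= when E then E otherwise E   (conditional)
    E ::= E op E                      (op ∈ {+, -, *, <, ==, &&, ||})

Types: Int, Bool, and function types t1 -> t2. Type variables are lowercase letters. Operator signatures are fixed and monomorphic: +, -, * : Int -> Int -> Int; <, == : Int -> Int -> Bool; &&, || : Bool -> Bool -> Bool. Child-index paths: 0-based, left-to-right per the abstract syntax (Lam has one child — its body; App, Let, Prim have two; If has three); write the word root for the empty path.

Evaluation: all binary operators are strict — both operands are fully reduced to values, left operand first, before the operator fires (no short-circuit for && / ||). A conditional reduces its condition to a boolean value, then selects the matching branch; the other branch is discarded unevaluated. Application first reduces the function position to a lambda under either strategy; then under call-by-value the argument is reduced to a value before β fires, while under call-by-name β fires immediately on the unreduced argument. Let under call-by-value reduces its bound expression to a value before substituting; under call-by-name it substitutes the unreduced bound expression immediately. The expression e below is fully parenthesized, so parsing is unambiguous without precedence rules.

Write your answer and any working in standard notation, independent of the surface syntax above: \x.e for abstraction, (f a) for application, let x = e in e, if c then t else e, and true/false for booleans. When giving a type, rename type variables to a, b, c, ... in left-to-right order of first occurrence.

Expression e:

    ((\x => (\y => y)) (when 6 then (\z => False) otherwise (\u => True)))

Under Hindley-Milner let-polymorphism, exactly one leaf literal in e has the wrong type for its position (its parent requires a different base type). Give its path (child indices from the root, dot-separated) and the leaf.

Answer: 1.0 : 6

Derivation:
y : b
\y._ : b -> b
\x._ : a -> b -> b
  unify Int ~ Bool
  FAIL: mismatch Int ~ Bool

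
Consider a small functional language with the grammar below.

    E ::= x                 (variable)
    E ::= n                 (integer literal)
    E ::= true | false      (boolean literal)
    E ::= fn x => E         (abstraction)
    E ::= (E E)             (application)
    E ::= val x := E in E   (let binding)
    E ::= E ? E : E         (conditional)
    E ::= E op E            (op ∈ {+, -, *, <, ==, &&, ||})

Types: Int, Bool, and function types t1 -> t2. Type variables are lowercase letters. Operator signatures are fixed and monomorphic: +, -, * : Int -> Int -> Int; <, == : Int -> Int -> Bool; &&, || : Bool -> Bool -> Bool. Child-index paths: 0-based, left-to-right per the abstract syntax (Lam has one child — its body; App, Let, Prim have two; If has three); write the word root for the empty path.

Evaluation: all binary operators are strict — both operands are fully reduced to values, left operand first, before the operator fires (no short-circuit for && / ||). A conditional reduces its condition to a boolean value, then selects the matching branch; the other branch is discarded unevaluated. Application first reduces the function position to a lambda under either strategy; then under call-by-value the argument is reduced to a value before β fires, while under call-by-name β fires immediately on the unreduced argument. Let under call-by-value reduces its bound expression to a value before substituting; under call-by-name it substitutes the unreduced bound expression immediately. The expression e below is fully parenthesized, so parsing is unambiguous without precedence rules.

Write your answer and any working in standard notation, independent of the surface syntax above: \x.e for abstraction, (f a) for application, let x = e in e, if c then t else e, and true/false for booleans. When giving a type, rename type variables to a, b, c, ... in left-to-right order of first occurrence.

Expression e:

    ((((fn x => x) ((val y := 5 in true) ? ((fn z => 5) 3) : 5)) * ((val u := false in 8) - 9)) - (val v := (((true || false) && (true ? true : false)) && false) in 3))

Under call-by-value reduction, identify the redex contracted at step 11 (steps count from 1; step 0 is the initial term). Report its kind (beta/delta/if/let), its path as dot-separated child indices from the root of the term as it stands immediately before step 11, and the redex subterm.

Answer: delta at 1.0 : (true && false)

Working:
step 0: ((((\x.x) (if (let y = 5 in true) then ((\z.5) 3) else 5)) * ((let u = false in 8) - 9)) - (let v = (((true || false) && (if true then true else false)) && false) in 3))
step 1: [let@0.0.1.0] ((((\x.x) (if true then ((\z.5) 3) else 5)) * ((let u = false in 8) - 9)) - (let v = (((true || false) && (if true then true else false)) && false) in 3))
step 2: [if@0.0.1] ((((\x.x) ((\z.5) 3)) * ((let u = false in 8) - 9)) - (let v = (((true || false) && (if true then true else false)) && false) in 3))
step 3: [beta@0.0.1] ((((\x.x) 5) * ((let u = false in 8) - 9)) - (let v = (((true || false) && (if true then true else false)) && false) in 3))
step 4: [beta@0.0] ((5 * ((let u = false in 8) - 9)) - (let v = (((true || false) && (if true then true else false)) && false) in 3))
step 5: [let@0.1.0] ((5 * (8 - 9)) - (let v = (((true || false) && (if true then true else false)) && false) in 3))
step 6: [delta@0.1] ((5 * -1) - (let v = (((true || false) && (if true then true else false)) && false) in 3))
step 7: [delta@0] (-5 - (let v = (((true || false) && (if true then true else false)) && false) in 3))
step 8: [delta@1.0.0.0] (-5 - (let v = ((true && (if true then true else false)) && false) in 3))
step 9: [if@1.0.0.1] (-5 - (let v = ((true && true) && false) in 3))
step 10: [delta@1.0.0] (-5 - (let v = (true && false) in 3))
step 11: [delta@1.0] (-5 - (let v = false in 3))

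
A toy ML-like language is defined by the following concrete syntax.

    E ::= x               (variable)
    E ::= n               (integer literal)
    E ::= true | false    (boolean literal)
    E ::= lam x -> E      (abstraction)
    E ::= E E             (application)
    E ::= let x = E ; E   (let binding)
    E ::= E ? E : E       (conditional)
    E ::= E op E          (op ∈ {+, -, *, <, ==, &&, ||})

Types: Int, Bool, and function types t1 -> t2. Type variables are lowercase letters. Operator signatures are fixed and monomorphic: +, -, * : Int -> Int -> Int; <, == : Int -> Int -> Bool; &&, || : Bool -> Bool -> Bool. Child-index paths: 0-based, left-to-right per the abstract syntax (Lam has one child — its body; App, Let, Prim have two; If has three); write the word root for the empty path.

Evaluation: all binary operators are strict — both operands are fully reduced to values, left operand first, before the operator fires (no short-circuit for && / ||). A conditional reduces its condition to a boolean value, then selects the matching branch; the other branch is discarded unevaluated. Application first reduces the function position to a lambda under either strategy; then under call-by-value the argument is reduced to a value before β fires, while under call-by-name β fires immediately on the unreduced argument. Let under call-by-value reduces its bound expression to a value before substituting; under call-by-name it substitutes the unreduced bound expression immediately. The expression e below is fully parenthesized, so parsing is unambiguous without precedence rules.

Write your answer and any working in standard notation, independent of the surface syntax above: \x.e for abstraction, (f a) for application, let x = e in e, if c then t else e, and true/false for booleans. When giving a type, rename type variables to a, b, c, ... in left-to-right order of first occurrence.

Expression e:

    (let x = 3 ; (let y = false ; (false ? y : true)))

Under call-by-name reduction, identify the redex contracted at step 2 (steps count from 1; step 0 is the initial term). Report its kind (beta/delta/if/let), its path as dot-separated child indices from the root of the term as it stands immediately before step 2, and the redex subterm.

Answer: let at root : (let y = false in (if false then y else true))

Working:
step 0: (let x = 3 in (let y = false in (if false then y else true)))
step 1: [let@root] (let y = false in (if false then y else true))
step 2: [let@root] (if false then false else true)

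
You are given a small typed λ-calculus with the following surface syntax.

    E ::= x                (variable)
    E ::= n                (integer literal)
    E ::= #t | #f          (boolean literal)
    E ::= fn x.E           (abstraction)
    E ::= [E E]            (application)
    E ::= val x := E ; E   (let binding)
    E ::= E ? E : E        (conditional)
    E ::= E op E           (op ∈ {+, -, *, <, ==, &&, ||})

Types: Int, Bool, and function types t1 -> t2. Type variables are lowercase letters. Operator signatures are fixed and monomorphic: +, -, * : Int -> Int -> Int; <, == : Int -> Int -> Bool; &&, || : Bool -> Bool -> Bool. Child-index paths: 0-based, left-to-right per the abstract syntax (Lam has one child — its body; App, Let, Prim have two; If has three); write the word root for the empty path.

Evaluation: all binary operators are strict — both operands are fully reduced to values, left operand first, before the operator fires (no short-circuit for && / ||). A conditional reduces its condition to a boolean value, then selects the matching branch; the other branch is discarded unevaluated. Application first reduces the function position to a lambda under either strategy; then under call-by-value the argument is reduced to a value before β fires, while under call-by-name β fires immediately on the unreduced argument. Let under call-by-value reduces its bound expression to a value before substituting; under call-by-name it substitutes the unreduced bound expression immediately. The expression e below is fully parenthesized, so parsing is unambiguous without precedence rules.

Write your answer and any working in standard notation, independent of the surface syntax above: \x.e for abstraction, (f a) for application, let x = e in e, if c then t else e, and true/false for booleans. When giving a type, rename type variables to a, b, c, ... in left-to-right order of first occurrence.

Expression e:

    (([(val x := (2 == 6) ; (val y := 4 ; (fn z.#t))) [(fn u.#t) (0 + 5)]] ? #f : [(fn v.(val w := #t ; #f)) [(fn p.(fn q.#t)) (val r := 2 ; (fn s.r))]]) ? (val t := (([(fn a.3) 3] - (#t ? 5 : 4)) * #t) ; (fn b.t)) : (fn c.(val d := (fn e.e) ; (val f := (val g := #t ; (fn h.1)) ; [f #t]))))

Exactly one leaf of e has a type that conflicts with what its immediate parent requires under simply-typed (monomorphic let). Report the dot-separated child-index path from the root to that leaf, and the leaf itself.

Working:
  unify Int ~ Int
  unify Int ~ Int
let x : Bool
let y : Int
\z._ : a -> Bool
\u._ : b -> Bool
  unify Int ~ Int
  unify Int ~ Int
  unify b -> Bool ~ Int -> c
  unify b ~ Int
  unify Bool ~ c
_ _ : Bool
  unify a -> Bool ~ Bool -> d
  unify a ~ Bool
  unify Bool ~ d
_ _ : Bool
  unify Bool ~ Bool
let w : Bool
\v._ : e -> Bool
\q._ : g -> Bool
\p._ : f -> g -> Bool
let r : Int
r : Int
\s._ : h -> Int
  unify f -> g -> Bool ~ (h -> Int) -> i
  unify f ~ h -> Int
  unify g -> Bool ~ i
_ _ : g -> Bool
  unify e -> Bool ~ (g -> Bool) -> j
  unify e ~ g -> Bool
  unify Bool ~ j
_ _ : Bool
  unify Bool ~ Bool
  unify Bool ~ Bool
\a._ : k -> Int
  unify k -> Int ~ Int -> l
  unify k ~ Int
  unify Int ~ l
_ _ : Int
  unify Int ~ Int
  unify Bool ~ Bool
  unify Int ~ Int
  unify Int ~ Int
  unify Int ~ Int
  unify Bool ~ Int
  FAIL: mismatch Bool ~ Int

Answer: 1.0.1 : true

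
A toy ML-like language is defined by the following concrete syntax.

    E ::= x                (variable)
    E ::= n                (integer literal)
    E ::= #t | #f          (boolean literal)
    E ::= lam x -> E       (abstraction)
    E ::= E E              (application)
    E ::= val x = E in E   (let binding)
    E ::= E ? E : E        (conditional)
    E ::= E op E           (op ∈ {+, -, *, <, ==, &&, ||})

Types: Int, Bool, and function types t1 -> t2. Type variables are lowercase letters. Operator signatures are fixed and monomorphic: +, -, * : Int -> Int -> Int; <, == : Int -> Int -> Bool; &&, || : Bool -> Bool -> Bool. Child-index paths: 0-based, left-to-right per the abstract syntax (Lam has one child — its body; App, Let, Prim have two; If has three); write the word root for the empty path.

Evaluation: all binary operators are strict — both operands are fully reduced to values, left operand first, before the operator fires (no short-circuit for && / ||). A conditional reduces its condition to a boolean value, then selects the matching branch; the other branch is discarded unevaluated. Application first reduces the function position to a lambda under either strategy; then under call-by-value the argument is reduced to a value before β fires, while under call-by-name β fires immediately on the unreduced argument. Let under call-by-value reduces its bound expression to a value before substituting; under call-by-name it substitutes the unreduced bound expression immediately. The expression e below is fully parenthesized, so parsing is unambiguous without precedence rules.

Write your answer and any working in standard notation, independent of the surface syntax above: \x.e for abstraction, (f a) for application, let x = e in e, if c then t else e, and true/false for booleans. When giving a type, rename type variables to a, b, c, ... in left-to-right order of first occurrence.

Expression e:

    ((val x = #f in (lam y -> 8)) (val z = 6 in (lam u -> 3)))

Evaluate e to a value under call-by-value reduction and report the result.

Answer: 8

Working:
step 0: ((let x = false in (\y.8)) (let z = 6 in (\u.3)))
step 1: [let@0] ((\y.8) (let z = 6 in (\u.3)))
step 2: [let@1] ((\y.8) (\u.3))
step 3: [beta@root] 8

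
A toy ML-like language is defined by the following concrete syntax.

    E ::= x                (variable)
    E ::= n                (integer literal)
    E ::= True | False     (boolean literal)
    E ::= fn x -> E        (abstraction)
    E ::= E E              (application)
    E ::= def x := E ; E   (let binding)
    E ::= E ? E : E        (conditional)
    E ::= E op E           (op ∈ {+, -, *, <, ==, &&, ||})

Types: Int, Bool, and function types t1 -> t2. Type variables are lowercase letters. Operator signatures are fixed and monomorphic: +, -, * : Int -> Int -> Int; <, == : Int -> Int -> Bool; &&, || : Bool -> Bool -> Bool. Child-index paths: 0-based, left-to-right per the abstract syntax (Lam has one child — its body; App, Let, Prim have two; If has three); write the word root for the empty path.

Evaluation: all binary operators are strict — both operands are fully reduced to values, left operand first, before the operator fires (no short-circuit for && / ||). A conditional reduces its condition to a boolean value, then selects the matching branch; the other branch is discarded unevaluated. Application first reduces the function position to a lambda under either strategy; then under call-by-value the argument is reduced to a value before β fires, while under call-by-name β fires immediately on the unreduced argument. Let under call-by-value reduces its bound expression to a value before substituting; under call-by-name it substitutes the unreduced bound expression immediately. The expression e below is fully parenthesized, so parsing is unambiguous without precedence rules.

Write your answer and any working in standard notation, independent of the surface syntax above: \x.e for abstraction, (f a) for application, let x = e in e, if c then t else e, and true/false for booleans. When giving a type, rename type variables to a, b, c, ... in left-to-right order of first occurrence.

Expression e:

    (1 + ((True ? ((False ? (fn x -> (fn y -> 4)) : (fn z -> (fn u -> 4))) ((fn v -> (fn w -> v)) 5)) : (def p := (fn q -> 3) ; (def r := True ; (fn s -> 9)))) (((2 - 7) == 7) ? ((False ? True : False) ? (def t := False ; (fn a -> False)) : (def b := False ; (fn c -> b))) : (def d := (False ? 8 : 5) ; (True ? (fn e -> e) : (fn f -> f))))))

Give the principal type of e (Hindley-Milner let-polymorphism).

Working:
  unify Int ~ Int
  unify Bool ~ Bool
  unify Bool ~ Bool
\y._ : b -> Int
\x._ : a -> b -> Int
\u._ : d -> Int
\z._ : c -> d -> Int
  unify a -> b -> Int ~ c -> d -> Int
  unify a ~ c
  unify b -> Int ~ d -> Int
  unify b ~ d
  unify Int ~ Int
v : e
\w._ : f -> e
\v._ : e -> f -> e
  unify e -> f -> e ~ Int -> g
  unify e ~ Int
  unify f -> Int ~ g
_ _ : f -> Int
  unify c -> d -> Int ~ (f -> Int) -> h
  unify c ~ f -> Int
  unify d -> Int ~ h
_ _ : d -> Int
\q._ : i -> Int
let p : forall. i -> Int
let r : Bool
\s._ : j -> Int
  unify d -> Int ~ j -> Int
  unify d ~ j
  unify Int ~ Int
  unify Int ~ Int
  unify Int ~ Int
  unify Int ~ Int
  unify Int ~ Int
  unify Bool ~ Bool
  unify Bool ~ Bool
  unify Bool ~ Bool
  unify Bool ~ Bool
let t : Bool
\a._ : k -> Bool
let b : Bool
b : Bool
\c._ : l -> Bool
  unify k -> Bool ~ l -> Bool
  unify k ~ l
  unify Bool ~ Bool
  unify Bool ~ Bool
  unify Int ~ Int
let d : Int
  unify Bool ~ Bool
e : m
\e._ : m -> m
f : n
\f._ : n -> n
  unify m -> m ~ n -> n
  unify m ~ n
  unify n ~ n
  unify l -> Bool ~ n -> n
  unify l ~ n
  unify Bool ~ n
  unify j -> Int ~ (Bool -> Bool) -> o
  unify j ~ Bool -> Bool
  unify Int ~ o
_ _ : Int
  unify Int ~ Int

Answer: Int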